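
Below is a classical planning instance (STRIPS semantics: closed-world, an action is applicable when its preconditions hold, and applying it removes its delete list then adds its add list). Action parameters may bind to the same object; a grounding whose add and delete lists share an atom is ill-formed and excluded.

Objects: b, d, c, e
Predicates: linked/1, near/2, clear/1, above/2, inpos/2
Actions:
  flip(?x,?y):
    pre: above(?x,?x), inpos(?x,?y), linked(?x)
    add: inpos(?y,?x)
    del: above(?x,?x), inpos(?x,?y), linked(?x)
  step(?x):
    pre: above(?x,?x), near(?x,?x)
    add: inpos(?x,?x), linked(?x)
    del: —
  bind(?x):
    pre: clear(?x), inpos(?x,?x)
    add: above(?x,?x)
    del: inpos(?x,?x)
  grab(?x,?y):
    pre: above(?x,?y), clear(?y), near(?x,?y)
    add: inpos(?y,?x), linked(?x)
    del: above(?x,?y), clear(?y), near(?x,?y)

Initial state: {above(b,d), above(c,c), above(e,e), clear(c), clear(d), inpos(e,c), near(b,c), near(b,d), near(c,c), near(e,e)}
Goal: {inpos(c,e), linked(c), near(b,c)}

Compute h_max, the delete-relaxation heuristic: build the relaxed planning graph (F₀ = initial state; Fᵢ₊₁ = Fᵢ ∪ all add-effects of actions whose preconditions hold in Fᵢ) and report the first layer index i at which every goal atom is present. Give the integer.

F0 = init (10 atoms)
F1 = F0 ∪ {inpos(c,c), inpos(d,b), inpos(e,e), linked(b), linked(c), linked(e)}  (16 atoms)
F2 = F1 ∪ {inpos(c,e)}  (17 atoms)
goal ⊆ F2  ⇒  h_max = 2

2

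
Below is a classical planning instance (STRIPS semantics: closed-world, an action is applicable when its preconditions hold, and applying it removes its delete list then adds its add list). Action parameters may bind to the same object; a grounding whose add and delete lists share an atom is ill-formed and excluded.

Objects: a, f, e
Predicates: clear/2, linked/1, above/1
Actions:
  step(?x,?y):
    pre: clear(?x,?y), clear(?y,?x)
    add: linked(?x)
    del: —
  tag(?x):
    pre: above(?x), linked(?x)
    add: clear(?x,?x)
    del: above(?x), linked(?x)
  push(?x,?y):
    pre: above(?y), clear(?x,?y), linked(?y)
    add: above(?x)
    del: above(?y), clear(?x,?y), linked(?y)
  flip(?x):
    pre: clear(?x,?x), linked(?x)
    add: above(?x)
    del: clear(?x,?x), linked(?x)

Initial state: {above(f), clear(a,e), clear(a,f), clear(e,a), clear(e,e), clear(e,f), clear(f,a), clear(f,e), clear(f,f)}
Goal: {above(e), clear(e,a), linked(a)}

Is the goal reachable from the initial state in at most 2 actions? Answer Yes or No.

No

1. step(a,f)  →  {above(f), clear(a,e), clear(a,f), clear(e,a), clear(e,e), clear(e,f), clear(f,a), clear(f,e), clear(f,f), linked(a)}
2. step(f,a)  →  {above(f), clear(a,e), clear(a,f), clear(e,a), clear(e,e), clear(e,f), clear(f,a), clear(f,e), clear(f,f), linked(a), linked(f)}
3. push(e,f)  →  {above(e), clear(a,e), clear(a,f), clear(e,a), clear(e,e), clear(f,a), clear(f,e), clear(f,f), linked(a)}
optimal plan length = 3; 3 > 2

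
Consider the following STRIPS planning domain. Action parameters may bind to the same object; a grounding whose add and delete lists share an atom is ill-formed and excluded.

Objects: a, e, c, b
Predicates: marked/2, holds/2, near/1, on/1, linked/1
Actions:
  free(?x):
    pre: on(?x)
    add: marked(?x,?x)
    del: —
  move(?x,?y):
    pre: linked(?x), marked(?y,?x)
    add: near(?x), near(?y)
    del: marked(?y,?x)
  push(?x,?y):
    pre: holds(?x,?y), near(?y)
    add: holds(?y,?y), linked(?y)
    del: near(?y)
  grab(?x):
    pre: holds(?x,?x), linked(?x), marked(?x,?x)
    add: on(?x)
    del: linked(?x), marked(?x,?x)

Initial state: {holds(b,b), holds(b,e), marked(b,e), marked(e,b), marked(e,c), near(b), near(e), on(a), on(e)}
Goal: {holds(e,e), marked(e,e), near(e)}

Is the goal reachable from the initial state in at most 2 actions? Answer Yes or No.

No

1. free(e)  →  {holds(b,b), holds(b,e), marked(b,e), marked(e,b), marked(e,c), marked(e,e), near(b), near(e), on(a), on(e)}
2. push(b,e)  →  {holds(b,b), holds(b,e), holds(e,e), linked(e), marked(b,e), marked(e,b), marked(e,c), marked(e,e), near(b), on(a), on(e)}
3. move(e,b)  →  {holds(b,b), holds(b,e), holds(e,e), linked(e), marked(e,b), marked(e,c), marked(e,e), near(b), near(e), on(a), on(e)}
optimal plan length = 3; 3 > 2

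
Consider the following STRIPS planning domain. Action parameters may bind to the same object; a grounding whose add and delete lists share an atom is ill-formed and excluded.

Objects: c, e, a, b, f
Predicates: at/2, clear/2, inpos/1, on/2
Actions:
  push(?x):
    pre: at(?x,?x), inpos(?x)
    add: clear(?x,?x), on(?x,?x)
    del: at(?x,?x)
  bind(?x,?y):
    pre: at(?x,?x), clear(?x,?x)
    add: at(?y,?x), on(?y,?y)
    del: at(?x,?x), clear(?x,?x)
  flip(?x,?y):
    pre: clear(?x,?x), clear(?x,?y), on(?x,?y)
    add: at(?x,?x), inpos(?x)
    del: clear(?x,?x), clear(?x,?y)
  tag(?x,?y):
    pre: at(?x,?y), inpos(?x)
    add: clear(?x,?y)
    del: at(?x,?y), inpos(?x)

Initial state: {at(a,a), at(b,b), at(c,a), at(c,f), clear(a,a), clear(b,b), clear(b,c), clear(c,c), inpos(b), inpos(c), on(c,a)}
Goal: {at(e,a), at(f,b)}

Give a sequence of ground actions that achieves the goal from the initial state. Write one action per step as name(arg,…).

bind(a,e); bind(b,f)

1. bind(a,e)  →  {at(b,b), at(c,a), at(c,f), at(e,a), clear(b,b), clear(b,c), clear(c,c), inpos(b), inpos(c), on(c,a), on(e,e)}
2. bind(b,f)  →  {at(c,a), at(c,f), at(e,a), at(f,b), clear(b,c), clear(c,c), inpos(b), inpos(c), on(c,a), on(e,e), on(f,f)}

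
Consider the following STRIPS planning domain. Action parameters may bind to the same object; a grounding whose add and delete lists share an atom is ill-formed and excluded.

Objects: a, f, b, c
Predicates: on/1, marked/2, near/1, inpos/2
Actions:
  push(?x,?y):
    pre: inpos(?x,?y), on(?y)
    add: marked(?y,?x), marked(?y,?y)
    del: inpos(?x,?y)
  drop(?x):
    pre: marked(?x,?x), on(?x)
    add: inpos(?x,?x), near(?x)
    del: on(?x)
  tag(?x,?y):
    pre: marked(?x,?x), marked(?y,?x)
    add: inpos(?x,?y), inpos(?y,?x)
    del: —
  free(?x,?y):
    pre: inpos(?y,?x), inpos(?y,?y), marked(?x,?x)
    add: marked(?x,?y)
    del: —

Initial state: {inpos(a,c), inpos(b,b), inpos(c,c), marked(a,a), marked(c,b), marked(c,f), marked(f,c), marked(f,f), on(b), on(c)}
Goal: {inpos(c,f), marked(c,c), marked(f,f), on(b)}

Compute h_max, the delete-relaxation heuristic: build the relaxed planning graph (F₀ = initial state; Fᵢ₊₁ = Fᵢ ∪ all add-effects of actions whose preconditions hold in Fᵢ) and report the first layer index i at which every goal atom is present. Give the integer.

F0 = init (10 atoms)
F1 = F0 ∪ {inpos(a,a), inpos(c,f), inpos(f,c), inpos(f,f), marked(b,b), marked(c,a), marked(c,c)}  (17 atoms)
goal ⊆ F1  ⇒  h_max = 1

1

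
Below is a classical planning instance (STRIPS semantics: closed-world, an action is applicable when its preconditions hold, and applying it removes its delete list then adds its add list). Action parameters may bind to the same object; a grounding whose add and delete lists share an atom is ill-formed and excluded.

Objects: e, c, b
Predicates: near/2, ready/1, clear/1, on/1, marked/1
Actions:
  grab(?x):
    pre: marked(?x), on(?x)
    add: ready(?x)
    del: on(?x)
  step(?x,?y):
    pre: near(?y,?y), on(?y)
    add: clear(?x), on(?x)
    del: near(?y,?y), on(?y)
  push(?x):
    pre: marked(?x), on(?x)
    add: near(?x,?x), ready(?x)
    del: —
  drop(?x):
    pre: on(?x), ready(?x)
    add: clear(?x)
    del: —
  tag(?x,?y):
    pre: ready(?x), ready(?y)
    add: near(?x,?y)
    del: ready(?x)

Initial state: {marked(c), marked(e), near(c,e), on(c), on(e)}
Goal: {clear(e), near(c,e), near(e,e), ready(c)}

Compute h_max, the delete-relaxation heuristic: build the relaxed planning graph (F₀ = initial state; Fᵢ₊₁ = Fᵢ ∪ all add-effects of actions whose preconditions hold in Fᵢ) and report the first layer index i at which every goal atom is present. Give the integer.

2

F0 = init (5 atoms)
F1 = F0 ∪ {near(c,c), near(e,e), ready(c), ready(e)}  (9 atoms)
F2 = F1 ∪ {clear(b), clear(c), clear(e), near(e,c), on(b)}  (14 atoms)
goal ⊆ F2  ⇒  h_max = 2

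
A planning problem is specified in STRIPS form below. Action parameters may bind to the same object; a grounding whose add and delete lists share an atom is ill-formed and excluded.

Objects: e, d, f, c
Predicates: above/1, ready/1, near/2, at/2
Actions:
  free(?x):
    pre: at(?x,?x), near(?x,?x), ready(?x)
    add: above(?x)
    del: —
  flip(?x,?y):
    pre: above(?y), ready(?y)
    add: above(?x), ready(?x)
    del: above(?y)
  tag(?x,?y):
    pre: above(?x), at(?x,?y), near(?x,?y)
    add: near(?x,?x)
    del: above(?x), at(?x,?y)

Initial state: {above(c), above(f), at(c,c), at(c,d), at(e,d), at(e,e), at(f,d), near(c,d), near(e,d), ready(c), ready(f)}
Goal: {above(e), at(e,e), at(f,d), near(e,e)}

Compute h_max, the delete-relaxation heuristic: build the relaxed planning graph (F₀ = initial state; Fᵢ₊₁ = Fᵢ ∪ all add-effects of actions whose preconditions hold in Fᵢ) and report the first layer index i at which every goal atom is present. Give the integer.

F0 = init (11 atoms)
F1 = F0 ∪ {above(d), above(e), near(c,c), ready(d), ready(e)}  (16 atoms)
F2 = F1 ∪ {near(e,e)}  (17 atoms)
goal ⊆ F2  ⇒  h_max = 2

2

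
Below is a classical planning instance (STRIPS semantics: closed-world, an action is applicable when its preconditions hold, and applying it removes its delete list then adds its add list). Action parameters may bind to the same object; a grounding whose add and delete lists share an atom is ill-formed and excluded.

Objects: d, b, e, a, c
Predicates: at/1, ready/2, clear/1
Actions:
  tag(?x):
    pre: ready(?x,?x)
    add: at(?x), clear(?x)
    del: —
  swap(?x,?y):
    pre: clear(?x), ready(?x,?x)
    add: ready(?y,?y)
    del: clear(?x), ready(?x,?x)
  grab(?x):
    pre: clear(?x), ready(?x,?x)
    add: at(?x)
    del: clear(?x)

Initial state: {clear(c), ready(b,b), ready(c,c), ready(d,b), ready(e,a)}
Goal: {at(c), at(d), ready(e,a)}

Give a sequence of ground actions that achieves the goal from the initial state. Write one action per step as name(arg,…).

tag(c); swap(c,d); tag(d)

1. tag(c)  →  {at(c), clear(c), ready(b,b), ready(c,c), ready(d,b), ready(e,a)}
2. swap(c,d)  →  {at(c), ready(b,b), ready(d,b), ready(d,d), ready(e,a)}
3. tag(d)  →  {at(c), at(d), clear(d), ready(b,b), ready(d,b), ready(d,d), ready(e,a)}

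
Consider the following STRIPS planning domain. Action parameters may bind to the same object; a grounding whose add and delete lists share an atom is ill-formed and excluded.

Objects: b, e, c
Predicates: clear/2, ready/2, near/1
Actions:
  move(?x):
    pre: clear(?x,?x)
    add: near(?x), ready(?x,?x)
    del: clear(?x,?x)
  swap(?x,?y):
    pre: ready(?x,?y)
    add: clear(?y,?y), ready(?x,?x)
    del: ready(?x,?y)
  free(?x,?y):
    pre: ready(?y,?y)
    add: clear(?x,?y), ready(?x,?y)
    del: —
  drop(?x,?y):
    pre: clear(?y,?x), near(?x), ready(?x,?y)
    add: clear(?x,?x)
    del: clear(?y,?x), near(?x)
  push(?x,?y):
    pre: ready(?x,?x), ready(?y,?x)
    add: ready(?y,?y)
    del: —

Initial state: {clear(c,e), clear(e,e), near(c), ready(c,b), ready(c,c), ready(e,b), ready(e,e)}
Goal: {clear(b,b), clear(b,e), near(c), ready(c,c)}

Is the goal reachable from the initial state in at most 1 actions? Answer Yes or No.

1. swap(e,b)  →  {clear(b,b), clear(c,e), clear(e,e), near(c), ready(c,b), ready(c,c), ready(e,e)}
2. free(b,e)  →  {clear(b,b), clear(b,e), clear(c,e), clear(e,e), near(c), ready(b,e), ready(c,b), ready(c,c), ready(e,e)}
optimal plan length = 2; 2 > 1

No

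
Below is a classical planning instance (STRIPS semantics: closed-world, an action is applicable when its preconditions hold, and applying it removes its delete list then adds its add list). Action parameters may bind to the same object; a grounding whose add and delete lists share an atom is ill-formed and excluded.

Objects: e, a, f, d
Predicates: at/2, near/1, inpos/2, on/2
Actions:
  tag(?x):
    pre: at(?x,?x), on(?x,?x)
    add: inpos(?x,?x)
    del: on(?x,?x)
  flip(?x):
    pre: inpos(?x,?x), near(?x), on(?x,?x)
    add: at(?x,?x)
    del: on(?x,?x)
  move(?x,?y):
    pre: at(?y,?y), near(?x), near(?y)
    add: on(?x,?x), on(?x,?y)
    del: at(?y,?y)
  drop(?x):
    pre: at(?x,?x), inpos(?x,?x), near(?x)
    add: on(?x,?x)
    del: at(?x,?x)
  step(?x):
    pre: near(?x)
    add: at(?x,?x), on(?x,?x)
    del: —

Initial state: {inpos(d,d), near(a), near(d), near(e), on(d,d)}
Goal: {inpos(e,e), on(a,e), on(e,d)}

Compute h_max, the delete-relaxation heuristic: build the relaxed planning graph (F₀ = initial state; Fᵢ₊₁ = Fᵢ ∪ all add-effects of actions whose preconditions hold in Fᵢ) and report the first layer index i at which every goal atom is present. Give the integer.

2

F0 = init (5 atoms)
F1 = F0 ∪ {at(a,a), at(d,d), at(e,e), on(a,a), on(e,e)}  (10 atoms)
F2 = F1 ∪ {inpos(a,a), inpos(e,e), on(a,d), on(a,e), on(d,a), on(d,e), on(e,a), on(e,d)}  (18 atoms)
goal ⊆ F2  ⇒  h_max = 2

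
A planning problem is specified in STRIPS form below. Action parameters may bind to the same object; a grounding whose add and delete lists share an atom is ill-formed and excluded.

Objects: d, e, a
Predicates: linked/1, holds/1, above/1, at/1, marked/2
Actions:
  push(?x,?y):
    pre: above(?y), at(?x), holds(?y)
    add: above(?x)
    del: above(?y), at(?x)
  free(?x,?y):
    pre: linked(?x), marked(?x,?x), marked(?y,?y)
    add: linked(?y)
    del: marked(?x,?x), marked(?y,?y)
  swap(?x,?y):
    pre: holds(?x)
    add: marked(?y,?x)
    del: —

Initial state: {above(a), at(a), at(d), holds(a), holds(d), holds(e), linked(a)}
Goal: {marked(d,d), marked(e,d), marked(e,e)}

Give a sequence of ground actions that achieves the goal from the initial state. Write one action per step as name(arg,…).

swap(d,d); swap(d,e); swap(e,e)

1. swap(d,d)  →  {above(a), at(a), at(d), holds(a), holds(d), holds(e), linked(a), marked(d,d)}
2. swap(d,e)  →  {above(a), at(a), at(d), holds(a), holds(d), holds(e), linked(a), marked(d,d), marked(e,d)}
3. swap(e,e)  →  {above(a), at(a), at(d), holds(a), holds(d), holds(e), linked(a), marked(d,d), marked(e,d), marked(e,e)}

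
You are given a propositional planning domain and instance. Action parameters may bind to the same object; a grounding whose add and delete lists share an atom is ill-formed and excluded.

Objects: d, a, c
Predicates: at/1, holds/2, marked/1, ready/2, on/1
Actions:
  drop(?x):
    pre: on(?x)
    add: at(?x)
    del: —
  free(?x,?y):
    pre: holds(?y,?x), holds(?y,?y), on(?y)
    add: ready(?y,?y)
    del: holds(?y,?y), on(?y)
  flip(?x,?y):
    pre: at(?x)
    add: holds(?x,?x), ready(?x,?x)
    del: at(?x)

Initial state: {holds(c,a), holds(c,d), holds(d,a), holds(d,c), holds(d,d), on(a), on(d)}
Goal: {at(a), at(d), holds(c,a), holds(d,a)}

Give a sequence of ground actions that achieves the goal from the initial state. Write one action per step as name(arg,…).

1. drop(d)  →  {at(d), holds(c,a), holds(c,d), holds(d,a), holds(d,c), holds(d,d), on(a), on(d)}
2. drop(a)  →  {at(a), at(d), holds(c,a), holds(c,d), holds(d,a), holds(d,c), holds(d,d), on(a), on(d)}

drop(d); drop(a)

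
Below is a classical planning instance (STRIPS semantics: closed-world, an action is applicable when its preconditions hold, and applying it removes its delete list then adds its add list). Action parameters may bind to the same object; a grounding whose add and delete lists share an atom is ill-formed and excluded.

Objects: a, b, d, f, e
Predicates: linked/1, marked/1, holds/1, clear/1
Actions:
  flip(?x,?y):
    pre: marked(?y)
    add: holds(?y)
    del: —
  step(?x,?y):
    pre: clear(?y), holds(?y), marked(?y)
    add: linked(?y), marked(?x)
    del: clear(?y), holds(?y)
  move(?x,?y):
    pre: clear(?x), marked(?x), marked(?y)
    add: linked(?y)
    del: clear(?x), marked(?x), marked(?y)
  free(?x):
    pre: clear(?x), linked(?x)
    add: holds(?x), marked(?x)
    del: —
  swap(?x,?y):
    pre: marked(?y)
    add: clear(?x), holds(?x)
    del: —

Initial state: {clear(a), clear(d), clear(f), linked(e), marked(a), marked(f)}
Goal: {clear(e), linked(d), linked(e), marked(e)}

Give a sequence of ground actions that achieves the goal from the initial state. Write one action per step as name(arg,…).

1. flip(a,a)  →  {clear(a), clear(d), clear(f), holds(a), linked(e), marked(a), marked(f)}
2. step(d,a)  →  {clear(d), clear(f), linked(a), linked(e), marked(a), marked(d), marked(f)}
3. flip(a,d)  →  {clear(d), clear(f), holds(d), linked(a), linked(e), marked(a), marked(d), marked(f)}
4. step(e,d)  →  {clear(f), linked(a), linked(d), linked(e), marked(a), marked(d), marked(e), marked(f)}
5. swap(e,a)  →  {clear(e), clear(f), holds(e), linked(a), linked(d), linked(e), marked(a), marked(d), marked(e), marked(f)}

flip(a,a); step(d,a); flip(a,d); step(e,d); swap(e,a)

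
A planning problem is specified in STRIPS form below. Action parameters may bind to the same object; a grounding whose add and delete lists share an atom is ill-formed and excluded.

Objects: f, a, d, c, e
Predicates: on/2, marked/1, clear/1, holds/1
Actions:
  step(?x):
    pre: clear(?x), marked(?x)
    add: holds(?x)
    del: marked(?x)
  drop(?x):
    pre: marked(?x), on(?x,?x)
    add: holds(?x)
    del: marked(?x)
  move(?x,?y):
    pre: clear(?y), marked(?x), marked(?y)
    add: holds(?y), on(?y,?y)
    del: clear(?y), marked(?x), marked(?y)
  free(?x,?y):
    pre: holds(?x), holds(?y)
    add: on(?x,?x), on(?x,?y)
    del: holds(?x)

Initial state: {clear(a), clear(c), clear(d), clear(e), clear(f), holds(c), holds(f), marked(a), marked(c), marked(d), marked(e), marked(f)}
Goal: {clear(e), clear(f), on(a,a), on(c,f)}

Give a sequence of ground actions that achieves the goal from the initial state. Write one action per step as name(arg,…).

1. move(f,a)  →  {clear(c), clear(d), clear(e), clear(f), holds(a), holds(c), holds(f), marked(c), marked(d), marked(e), on(a,a)}
2. free(c,f)  →  {clear(c), clear(d), clear(e), clear(f), holds(a), holds(f), marked(c), marked(d), marked(e), on(a,a), on(c,c), on(c,f)}

move(f,a); free(c,f)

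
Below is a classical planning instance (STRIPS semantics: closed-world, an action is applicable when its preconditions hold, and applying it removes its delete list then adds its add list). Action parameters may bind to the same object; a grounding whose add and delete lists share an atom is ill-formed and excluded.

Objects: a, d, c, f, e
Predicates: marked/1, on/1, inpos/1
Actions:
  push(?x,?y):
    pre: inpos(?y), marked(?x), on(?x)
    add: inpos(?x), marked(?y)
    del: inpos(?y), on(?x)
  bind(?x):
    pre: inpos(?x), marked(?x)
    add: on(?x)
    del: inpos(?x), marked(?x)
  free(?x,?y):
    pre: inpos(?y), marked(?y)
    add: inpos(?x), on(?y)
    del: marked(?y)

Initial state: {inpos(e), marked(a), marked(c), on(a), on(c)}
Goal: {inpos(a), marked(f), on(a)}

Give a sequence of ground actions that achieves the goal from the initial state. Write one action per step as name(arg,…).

1. push(a,e)  →  {inpos(a), marked(a), marked(c), marked(e), on(c)}
2. free(f,a)  →  {inpos(a), inpos(f), marked(c), marked(e), on(a), on(c)}
3. push(c,f)  →  {inpos(a), inpos(c), marked(c), marked(e), marked(f), on(a)}

push(a,e); free(f,a); push(c,f)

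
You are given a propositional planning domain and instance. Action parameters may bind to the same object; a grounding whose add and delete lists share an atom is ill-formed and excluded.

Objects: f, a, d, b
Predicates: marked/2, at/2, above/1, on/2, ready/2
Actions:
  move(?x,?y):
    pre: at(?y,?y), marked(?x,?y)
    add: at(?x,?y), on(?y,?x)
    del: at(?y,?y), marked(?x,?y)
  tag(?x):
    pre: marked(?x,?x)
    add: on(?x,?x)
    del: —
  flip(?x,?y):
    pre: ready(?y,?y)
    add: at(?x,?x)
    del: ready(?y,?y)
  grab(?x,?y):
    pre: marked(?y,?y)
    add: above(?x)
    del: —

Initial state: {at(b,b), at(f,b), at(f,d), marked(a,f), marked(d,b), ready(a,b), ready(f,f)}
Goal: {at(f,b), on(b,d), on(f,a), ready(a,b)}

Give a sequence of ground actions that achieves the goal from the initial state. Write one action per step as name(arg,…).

1. move(d,b)  →  {at(d,b), at(f,b), at(f,d), marked(a,f), on(b,d), ready(a,b), ready(f,f)}
2. flip(f,f)  →  {at(d,b), at(f,b), at(f,d), at(f,f), marked(a,f), on(b,d), ready(a,b)}
3. move(a,f)  →  {at(a,f), at(d,b), at(f,b), at(f,d), on(b,d), on(f,a), ready(a,b)}

move(d,b); flip(f,f); move(a,f)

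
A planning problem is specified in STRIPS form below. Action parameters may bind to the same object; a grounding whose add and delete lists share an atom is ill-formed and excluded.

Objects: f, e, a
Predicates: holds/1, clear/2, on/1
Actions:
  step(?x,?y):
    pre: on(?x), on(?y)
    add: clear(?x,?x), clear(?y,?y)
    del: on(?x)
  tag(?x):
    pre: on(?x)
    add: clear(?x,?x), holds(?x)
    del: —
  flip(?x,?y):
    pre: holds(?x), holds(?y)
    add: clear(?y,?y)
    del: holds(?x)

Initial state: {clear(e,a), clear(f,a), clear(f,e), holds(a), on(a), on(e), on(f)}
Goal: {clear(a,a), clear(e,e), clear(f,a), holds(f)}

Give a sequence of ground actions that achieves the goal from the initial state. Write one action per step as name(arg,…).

step(e,a); tag(f)

1. step(e,a)  →  {clear(a,a), clear(e,a), clear(e,e), clear(f,a), clear(f,e), holds(a), on(a), on(f)}
2. tag(f)  →  {clear(a,a), clear(e,a), clear(e,e), clear(f,a), clear(f,e), clear(f,f), holds(a), holds(f), on(a), on(f)}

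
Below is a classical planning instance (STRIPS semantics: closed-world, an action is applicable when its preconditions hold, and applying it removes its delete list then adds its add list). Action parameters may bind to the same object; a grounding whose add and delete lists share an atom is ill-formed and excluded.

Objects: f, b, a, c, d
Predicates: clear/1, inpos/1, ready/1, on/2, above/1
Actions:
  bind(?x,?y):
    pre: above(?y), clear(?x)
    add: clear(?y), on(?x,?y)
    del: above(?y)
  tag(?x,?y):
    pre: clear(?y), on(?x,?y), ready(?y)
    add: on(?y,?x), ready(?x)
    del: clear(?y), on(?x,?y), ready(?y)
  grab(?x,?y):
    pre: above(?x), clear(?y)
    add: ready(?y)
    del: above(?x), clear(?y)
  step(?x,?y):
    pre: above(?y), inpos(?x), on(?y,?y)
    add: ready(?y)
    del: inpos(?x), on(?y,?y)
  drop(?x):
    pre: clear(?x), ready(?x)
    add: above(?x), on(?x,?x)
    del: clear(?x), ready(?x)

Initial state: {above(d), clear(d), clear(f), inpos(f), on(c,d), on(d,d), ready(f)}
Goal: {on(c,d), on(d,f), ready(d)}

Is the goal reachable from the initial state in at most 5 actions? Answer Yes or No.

Yes

1. step(f,d)  →  {above(d), clear(d), clear(f), on(c,d), ready(d), ready(f)}
2. drop(f)  →  {above(d), above(f), clear(d), on(c,d), on(f,f), ready(d)}
3. bind(d,f)  →  {above(d), clear(d), clear(f), on(c,d), on(d,f), on(f,f), ready(d)}
optimal plan length = 3; 3 ≤ 5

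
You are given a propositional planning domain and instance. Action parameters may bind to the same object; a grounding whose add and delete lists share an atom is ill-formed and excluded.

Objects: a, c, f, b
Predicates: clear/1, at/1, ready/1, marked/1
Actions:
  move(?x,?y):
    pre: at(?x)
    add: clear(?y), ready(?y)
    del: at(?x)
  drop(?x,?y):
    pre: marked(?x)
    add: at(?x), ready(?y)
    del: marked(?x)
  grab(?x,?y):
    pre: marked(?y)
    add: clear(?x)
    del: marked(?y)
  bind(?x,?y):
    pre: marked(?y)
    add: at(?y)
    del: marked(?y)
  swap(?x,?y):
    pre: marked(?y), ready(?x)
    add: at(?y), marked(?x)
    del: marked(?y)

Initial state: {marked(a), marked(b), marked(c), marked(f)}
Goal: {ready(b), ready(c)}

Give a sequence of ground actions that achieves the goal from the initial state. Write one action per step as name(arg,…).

1. drop(a,c)  →  {at(a), marked(b), marked(c), marked(f), ready(c)}
2. move(a,b)  →  {clear(b), marked(b), marked(c), marked(f), ready(b), ready(c)}

drop(a,c); move(a,b)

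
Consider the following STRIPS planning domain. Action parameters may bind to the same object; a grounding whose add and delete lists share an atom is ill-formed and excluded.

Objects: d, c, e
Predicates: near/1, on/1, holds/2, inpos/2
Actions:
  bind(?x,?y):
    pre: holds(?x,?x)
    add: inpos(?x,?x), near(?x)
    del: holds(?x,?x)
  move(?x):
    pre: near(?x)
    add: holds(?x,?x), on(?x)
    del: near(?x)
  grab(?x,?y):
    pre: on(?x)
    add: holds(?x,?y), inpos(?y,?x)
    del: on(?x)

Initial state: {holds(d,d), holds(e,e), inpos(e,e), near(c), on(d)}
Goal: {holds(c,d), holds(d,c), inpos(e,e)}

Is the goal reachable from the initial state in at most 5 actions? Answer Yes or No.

1. move(c)  →  {holds(c,c), holds(d,d), holds(e,e), inpos(e,e), on(c), on(d)}
2. grab(d,c)  →  {holds(c,c), holds(d,c), holds(d,d), holds(e,e), inpos(c,d), inpos(e,e), on(c)}
3. grab(c,d)  →  {holds(c,c), holds(c,d), holds(d,c), holds(d,d), holds(e,e), inpos(c,d), inpos(d,c), inpos(e,e)}
optimal plan length = 3; 3 ≤ 5

Yes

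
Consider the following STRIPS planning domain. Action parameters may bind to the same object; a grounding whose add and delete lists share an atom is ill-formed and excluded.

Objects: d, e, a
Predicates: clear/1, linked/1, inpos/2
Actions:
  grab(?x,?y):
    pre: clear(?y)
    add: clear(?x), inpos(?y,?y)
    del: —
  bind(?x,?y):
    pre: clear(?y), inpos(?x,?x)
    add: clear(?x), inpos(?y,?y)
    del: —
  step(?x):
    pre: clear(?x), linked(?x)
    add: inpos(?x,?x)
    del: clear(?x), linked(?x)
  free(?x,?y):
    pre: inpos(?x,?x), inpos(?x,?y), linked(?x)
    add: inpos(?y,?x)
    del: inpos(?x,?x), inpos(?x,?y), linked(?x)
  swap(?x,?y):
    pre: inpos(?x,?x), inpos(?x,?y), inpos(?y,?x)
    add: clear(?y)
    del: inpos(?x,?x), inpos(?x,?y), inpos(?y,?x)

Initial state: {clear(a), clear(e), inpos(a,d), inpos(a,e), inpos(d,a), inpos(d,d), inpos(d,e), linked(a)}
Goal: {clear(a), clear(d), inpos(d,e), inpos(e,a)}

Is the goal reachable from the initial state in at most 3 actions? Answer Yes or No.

1. grab(d,a)  →  {clear(a), clear(d), clear(e), inpos(a,a), inpos(a,d), inpos(a,e), inpos(d,a), inpos(d,d), inpos(d,e), linked(a)}
2. free(a,e)  →  {clear(a), clear(d), clear(e), inpos(a,d), inpos(d,a), inpos(d,d), inpos(d,e), inpos(e,a)}
optimal plan length = 2; 2 ≤ 3

Yes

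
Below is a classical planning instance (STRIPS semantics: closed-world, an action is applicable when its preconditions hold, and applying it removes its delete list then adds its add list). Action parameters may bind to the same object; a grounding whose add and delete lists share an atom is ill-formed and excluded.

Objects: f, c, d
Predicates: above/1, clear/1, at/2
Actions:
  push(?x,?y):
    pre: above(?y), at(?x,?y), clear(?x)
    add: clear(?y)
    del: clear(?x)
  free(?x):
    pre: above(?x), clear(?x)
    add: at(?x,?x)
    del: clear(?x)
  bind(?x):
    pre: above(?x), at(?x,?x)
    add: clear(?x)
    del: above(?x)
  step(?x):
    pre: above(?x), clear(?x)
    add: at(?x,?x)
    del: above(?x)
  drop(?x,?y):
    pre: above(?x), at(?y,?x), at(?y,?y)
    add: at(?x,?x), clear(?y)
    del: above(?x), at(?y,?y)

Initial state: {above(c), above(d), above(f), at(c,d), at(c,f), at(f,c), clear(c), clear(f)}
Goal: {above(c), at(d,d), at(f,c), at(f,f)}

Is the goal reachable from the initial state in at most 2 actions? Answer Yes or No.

1. push(c,d)  →  {above(c), above(d), above(f), at(c,d), at(c,f), at(f,c), clear(d), clear(f)}
2. free(f)  →  {above(c), above(d), above(f), at(c,d), at(c,f), at(f,c), at(f,f), clear(d)}
3. free(d)  →  {above(c), above(d), above(f), at(c,d), at(c,f), at(d,d), at(f,c), at(f,f)}
optimal plan length = 3; 3 > 2

No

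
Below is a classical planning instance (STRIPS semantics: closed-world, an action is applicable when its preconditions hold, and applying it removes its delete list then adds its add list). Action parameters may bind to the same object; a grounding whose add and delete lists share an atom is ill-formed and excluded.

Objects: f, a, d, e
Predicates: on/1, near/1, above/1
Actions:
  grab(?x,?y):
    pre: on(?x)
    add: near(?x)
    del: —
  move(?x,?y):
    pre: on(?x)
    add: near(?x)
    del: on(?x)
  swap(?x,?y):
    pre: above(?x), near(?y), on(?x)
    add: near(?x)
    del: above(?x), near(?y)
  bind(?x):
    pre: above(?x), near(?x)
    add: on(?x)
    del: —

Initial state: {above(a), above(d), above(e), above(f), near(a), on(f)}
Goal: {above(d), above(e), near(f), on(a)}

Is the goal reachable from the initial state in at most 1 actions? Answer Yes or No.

1. grab(f,f)  →  {above(a), above(d), above(e), above(f), near(a), near(f), on(f)}
2. bind(a)  →  {above(a), above(d), above(e), above(f), near(a), near(f), on(a), on(f)}
optimal plan length = 2; 2 > 1

No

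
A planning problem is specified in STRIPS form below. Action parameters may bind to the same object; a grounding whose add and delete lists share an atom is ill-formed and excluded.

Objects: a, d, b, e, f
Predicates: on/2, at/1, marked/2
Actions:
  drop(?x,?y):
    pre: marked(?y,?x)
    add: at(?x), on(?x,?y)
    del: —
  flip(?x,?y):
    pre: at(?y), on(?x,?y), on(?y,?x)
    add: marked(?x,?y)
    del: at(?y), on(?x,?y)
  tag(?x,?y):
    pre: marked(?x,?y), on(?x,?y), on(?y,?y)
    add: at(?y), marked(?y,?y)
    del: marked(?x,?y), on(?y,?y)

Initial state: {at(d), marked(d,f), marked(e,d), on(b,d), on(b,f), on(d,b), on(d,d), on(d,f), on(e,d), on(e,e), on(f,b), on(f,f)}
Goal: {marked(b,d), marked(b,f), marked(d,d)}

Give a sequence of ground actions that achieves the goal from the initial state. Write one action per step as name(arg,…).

drop(f,d); flip(b,d); flip(b,f); tag(e,d)

1. drop(f,d)  →  {at(d), at(f), marked(d,f), marked(e,d), on(b,d), on(b,f), on(d,b), on(d,d), on(d,f), on(e,d), on(e,e), on(f,b), on(f,d), on(f,f)}
2. flip(b,d)  →  {at(f), marked(b,d), marked(d,f), marked(e,d), on(b,f), on(d,b), on(d,d), on(d,f), on(e,d), on(e,e), on(f,b), on(f,d), on(f,f)}
3. flip(b,f)  →  {marked(b,d), marked(b,f), marked(d,f), marked(e,d), on(d,b), on(d,d), on(d,f), on(e,d), on(e,e), on(f,b), on(f,d), on(f,f)}
4. tag(e,d)  →  {at(d), marked(b,d), marked(b,f), marked(d,d), marked(d,f), on(d,b), on(d,f), on(e,d), on(e,e), on(f,b), on(f,d), on(f,f)}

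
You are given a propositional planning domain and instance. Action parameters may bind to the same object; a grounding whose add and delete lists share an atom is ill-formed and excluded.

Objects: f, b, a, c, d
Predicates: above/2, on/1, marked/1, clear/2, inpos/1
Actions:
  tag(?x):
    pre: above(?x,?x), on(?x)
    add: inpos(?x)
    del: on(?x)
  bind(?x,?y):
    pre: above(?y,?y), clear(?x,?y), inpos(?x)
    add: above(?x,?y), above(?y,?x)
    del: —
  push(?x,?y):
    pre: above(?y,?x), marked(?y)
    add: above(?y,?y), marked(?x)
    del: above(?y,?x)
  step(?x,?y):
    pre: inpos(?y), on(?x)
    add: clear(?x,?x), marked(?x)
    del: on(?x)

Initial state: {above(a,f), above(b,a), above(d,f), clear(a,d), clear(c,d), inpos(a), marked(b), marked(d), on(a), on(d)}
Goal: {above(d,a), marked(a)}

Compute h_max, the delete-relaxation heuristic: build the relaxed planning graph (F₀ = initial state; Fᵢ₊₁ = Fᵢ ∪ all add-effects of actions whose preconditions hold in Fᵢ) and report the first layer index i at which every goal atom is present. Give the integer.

2

F0 = init (10 atoms)
F1 = F0 ∪ {above(b,b), above(d,d), clear(a,a), clear(d,d), marked(a), marked(f)}  (16 atoms)
F2 = F1 ∪ {above(a,a), above(a,d), above(d,a), inpos(d)}  (20 atoms)
goal ⊆ F2  ⇒  h_max = 2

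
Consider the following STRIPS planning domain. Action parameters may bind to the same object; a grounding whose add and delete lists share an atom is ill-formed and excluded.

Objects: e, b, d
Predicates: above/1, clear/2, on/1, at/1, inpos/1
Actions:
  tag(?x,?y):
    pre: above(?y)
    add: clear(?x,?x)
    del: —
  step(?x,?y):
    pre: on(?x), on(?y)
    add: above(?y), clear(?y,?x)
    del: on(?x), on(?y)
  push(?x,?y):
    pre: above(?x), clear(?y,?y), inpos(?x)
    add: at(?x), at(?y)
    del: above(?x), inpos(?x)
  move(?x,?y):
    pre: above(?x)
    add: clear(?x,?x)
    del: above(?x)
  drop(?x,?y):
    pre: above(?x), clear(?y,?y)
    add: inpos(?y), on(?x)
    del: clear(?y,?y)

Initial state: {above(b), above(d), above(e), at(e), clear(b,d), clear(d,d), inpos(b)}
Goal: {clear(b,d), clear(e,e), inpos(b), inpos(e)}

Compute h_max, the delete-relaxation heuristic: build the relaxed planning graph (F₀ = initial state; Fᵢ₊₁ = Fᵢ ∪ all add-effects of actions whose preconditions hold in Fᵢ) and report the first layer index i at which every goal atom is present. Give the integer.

2

F0 = init (7 atoms)
F1 = F0 ∪ {at(b), at(d), clear(b,b), clear(e,e), inpos(d), on(b), on(d), on(e)}  (15 atoms)
F2 = F1 ∪ {clear(b,e), clear(d,b), clear(d,e), clear(e,b), clear(e,d), inpos(e)}  (21 atoms)
goal ⊆ F2  ⇒  h_max = 2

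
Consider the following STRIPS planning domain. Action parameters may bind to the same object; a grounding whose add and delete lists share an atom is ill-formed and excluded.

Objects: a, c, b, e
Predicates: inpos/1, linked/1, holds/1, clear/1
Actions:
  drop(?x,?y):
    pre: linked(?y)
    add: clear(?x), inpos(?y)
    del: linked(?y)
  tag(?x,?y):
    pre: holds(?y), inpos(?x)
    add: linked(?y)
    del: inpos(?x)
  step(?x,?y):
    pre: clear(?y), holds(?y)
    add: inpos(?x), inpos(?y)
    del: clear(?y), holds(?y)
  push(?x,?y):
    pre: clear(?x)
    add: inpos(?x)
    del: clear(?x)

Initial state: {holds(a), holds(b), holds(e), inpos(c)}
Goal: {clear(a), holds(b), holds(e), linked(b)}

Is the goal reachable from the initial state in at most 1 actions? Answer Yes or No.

No

1. tag(c,a)  →  {holds(a), holds(b), holds(e), linked(a)}
2. drop(a,a)  →  {clear(a), holds(a), holds(b), holds(e), inpos(a)}
3. tag(a,b)  →  {clear(a), holds(a), holds(b), holds(e), linked(b)}
optimal plan length = 3; 3 > 1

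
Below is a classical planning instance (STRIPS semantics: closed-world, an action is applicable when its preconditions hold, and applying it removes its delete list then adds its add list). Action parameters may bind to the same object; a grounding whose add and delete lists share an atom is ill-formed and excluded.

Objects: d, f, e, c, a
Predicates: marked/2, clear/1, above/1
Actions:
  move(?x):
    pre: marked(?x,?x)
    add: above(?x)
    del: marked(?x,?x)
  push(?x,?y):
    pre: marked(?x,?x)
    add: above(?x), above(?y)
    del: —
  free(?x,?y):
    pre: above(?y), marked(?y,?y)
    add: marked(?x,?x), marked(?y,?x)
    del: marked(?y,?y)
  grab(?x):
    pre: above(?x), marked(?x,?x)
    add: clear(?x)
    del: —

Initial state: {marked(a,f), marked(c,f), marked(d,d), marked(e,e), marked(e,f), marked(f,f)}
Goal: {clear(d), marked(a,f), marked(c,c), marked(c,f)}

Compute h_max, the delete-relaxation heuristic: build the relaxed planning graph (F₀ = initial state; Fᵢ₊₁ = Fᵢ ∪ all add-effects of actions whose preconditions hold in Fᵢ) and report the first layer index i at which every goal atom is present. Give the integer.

2

F0 = init (6 atoms)
F1 = F0 ∪ {above(a), above(c), above(d), above(e), above(f)}  (11 atoms)
F2 = F1 ∪ {clear(d), clear(e), clear(f), marked(a,a), marked(c,c), marked(d,a), marked(d,c), marked(d,e), marked(d,f), marked(e,a), marked(e,c), marked(e,d), marked(f,a), marked(f,c), marked(f,d), marked(f,e)}  (27 atoms)
goal ⊆ F2  ⇒  h_max = 2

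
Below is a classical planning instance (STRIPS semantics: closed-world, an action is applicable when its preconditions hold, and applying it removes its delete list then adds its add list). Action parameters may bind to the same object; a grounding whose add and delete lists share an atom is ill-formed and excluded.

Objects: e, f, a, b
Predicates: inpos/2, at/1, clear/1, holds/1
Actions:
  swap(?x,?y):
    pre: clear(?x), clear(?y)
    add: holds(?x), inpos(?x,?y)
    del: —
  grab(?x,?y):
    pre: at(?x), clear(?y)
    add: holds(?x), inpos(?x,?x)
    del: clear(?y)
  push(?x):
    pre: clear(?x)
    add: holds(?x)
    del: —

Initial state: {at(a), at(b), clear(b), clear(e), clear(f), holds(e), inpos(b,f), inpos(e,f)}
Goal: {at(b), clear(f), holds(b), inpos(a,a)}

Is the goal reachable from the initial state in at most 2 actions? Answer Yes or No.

1. swap(b,e)  →  {at(a), at(b), clear(b), clear(e), clear(f), holds(b), holds(e), inpos(b,e), inpos(b,f), inpos(e,f)}
2. grab(a,e)  →  {at(a), at(b), clear(b), clear(f), holds(a), holds(b), holds(e), inpos(a,a), inpos(b,e), inpos(b,f), inpos(e,f)}
optimal plan length = 2; 2 ≤ 2

Yes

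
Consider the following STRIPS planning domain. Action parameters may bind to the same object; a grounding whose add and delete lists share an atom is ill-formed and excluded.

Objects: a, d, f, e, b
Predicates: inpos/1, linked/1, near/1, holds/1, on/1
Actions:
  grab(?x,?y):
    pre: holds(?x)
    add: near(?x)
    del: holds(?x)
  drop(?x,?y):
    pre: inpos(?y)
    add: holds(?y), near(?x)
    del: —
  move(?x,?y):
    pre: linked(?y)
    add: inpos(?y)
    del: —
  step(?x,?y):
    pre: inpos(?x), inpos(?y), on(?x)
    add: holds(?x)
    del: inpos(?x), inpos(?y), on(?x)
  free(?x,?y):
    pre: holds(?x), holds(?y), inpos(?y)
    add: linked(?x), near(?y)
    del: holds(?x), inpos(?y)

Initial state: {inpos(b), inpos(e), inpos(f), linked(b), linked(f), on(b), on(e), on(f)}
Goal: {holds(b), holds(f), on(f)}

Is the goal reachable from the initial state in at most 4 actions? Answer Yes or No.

1. drop(a,f)  →  {holds(f), inpos(b), inpos(e), inpos(f), linked(b), linked(f), near(a), on(b), on(e), on(f)}
2. drop(a,b)  →  {holds(b), holds(f), inpos(b), inpos(e), inpos(f), linked(b), linked(f), near(a), on(b), on(e), on(f)}
optimal plan length = 2; 2 ≤ 4

Yes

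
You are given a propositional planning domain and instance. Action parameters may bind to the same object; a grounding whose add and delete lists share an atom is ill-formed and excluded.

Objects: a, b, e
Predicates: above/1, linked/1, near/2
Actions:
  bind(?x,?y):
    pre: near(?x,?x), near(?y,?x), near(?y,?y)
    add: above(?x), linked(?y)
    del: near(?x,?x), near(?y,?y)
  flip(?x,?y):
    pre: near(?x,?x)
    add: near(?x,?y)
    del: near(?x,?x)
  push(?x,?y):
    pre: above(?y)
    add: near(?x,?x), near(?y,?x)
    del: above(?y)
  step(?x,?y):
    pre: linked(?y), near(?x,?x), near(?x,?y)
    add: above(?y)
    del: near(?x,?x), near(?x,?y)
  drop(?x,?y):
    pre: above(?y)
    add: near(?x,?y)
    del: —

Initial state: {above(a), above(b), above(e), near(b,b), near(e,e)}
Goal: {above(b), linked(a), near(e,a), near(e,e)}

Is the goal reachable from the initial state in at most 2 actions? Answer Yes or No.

1. push(a,e)  →  {above(a), above(b), near(a,a), near(b,b), near(e,a), near(e,e)}
2. bind(a,a)  →  {above(a), above(b), linked(a), near(b,b), near(e,a), near(e,e)}
optimal plan length = 2; 2 ≤ 2

Yes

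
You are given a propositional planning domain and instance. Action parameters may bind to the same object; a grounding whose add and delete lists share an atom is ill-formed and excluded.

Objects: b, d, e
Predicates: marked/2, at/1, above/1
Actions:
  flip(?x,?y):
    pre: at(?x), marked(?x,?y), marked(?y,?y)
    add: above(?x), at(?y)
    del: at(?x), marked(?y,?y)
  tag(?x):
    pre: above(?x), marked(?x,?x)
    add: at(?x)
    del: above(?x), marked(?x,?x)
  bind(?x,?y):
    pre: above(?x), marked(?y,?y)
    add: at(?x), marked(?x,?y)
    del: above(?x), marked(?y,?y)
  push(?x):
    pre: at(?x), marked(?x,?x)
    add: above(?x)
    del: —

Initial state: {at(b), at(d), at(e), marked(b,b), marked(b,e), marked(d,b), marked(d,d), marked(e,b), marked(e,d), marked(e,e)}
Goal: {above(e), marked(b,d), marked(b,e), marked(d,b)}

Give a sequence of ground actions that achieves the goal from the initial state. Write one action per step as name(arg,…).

1. flip(b,e)  →  {above(b), at(d), at(e), marked(b,b), marked(b,e), marked(d,b), marked(d,d), marked(e,b), marked(e,d)}
2. flip(e,b)  →  {above(b), above(e), at(b), at(d), marked(b,e), marked(d,b), marked(d,d), marked(e,b), marked(e,d)}
3. bind(b,d)  →  {above(e), at(b), at(d), marked(b,d), marked(b,e), marked(d,b), marked(e,b), marked(e,d)}

flip(b,e); flip(e,b); bind(b,d)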